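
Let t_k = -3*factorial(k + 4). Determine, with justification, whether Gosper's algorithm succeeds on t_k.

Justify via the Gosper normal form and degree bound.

Compute t_(k+1)/t_k: get k + 5.
Factor: A=k + 5; B=1; C=1.
Need (k + 5)·f(k+1) − (1)·f(k) = 1.
deg f ≤ -1 (via 1,0,0).
deg f ≤ -1 is impossible — no certificate.

No — negative degree bound, so no certificate f.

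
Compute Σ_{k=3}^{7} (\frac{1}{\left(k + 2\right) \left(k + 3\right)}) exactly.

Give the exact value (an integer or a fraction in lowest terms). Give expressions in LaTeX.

Σ = 1/10

Ratio r(k) = (k + 2)/(k + 4).
Gosper form: A/B · C(k+1)/C(k) with A=k + 2, B=k + 4, C=1.
Need (k + 2)·f(k+1) − (k + 3)·f(k) = 1.
Bound: deg f ≤ 1.
Solve for f: f(k) = k/2 (degree 1 ≤ 1).
Then R = B(k−1)f/C = k*(k + 3)/2, so s_k = R(k)·t_k = k/(2*(k + 2)).
Check: Δs_k = 1/(k**2 + 5*k + 6). ✓
Telescoping: Σ = s_(8) − s_(3) = 2/5 − (3/10) = 1/10.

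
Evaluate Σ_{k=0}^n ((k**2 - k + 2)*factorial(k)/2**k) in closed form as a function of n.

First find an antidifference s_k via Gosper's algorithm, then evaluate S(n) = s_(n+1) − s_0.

S(n) = 2 + n*factorial(n + 1)/2**n

t_(k+1)/t_k = (k + 1)*(-k + (k + 1)**2 + 1)/(2*(k**2 - k + 2)).
Take A(k)=k/2 + 1/2, B(k)=1, C(k)=k**2 - k + 2.
Solve (k/2 + 1/2)·f(k+1) − (1)·f(k) = k**2 - k + 2.
Bound: deg f ≤ 1.
Match coefficients ⇒ f(k) = 2*(k - 1).
Then R = B(k−1)f/C = 2*(k - 1)/(k**2 - k + 2), so s_k = R(k)·t_k = 2**(1 - k)*(k - 1)*factorial(k).
s_(k+1) − s_k = (k**2 - k + 2)*factorial(k)/2**k = t_k.
Telescope: S(n) = s_(n+1) − s_(0) = n*factorial(n + 1)/2**n − (-2) = 2 + n*factorial(n + 1)/2**n.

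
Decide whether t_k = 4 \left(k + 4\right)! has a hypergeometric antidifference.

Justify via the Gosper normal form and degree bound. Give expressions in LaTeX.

Compute t_(k+1)/t_k: get k + 5.
Normal form (A,B,C) = (k + 5, 1, 1).
Need (k + 5)·f(k+1) − (1)·f(k) = 1.
From deg A=1, deg B=0, deg C=0: d=-1.
deg f ≤ -1 is impossible — no certificate.

No — key equation has no polynomial f.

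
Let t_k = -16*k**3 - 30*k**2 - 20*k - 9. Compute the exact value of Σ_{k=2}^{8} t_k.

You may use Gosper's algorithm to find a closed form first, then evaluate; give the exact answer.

t_(k+1)/t_k = (16*k**3 + 78*k**2 + 128*k + 75)/(16*k**3 + 30*k**2 + 20*k + 9).
Normal form (A,B,C) = (1, 1, k**3 + 15*k**2/8 + 5*k/4 + 9/16).
Solve (1)·f(k+1) − (1)·f(k) = k**3 + 15*k**2/8 + 5*k/4 + 9/16.
Bound: deg f ≤ 4.
Match coefficients ⇒ f(k) = k*(4*k**3 + 2*k**2 - k + 4)/16.
Then R = B(k−1)f/C = k*(4*k**3 + 2*k**2 - k + 4)/(16*k**3 + 30*k**2 + 20*k + 9), so s_k = R(k)·t_k = k*(-4*k**3 - 2*k**2 + k - 4).
s_(k+1) − s_k = -16*k**3 - 30*k**2 - 20*k - 9 = t_k.
Σ_(k=2)^(8) t_k = s_(9) − s_(2) = -27657 − (-84) = -27573.

Σ = -27573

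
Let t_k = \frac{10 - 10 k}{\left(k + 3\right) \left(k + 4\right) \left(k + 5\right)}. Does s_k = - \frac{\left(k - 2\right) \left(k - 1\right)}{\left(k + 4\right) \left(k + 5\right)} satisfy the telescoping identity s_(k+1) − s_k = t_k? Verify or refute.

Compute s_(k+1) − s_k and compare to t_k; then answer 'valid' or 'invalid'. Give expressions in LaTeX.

Invalid: residual \frac{2 \left(- k^{2} + 13 k - 12\right)}{k^{4} + 18 k^{3} + 119 k^{2} + 342 k + 360} ≠ 0.

s_(k+1) = -k*(k - 1)/((k + 5)*(k + 6))
s_(k+1) − s_k = 12*(1 - k)/(k**3 + 15*k**2 + 74*k + 120)
(s_(k+1) − s_k) − t_k = 2*(-k**2 + 13*k - 12)/(k**4 + 18*k**3 + 119*k**2 + 342*k + 360)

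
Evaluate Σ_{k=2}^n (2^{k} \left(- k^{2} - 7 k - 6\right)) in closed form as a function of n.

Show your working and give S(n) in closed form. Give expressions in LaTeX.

The ratio is 2*(k**2 + 9*k + 14)/(k**2 + 7*k + 6).
A = 2, B = 1, C = k**2 + 7*k + 6.
Solve (2)·f(k+1) − (1)·f(k) = k**2 + 7*k + 6.
deg f ≤ 2 (via 0,0,2).
Solving with deg f ≤ 2: f(k) = k**2 + 3*k - 2.
Get s_k = R·t_k = 2**k*(-k**2 - 3*k + 2) with R(k) = B(k−1)f(k)/C(k) = (k**2 + 3*k - 2)/((k + 1)*(k + 6)).
Δs = 2**k*(-k**2 - 7*k - 6), as required.
Σ_(k=2)^n t_k = s_(n+1) − s_(2) = (2**(n + 1)*(-n**2 - 5*n - 2)) − (-32), i.e. -2*2**n*n**2 - 10*2**n*n - 4*2**n + 32.

S(n) = - 2 \cdot 2^{n} n^{2} - 10 \cdot 2^{n} n - 4 \cdot 2^{n} + 32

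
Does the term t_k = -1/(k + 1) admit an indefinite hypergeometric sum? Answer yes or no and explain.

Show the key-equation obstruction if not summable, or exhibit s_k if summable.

Ratio r(k) = (k + 1)/(k + 2).
Factor: A=k + 1; B=k + 2; C=1.
Need (k + 1)·f(k+1) − (k + 1)·f(k) = 1.
From deg A=1, deg B=1, deg C=0: d=0.
Write f(k) = c0. Then LHS − RHS = -1, requiring -1 = 0: contradictory. No certificate.

No — t_k has no hypergeometric antidifference.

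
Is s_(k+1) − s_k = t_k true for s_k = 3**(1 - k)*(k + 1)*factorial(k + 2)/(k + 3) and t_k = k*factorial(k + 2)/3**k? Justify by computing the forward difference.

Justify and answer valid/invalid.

Invalid: residual -2*(k**2 + 3*k - 3)*factorial(k + 2)/(3**k*(k + 3)*(k + 4)) ≠ 0.

s_(k+1) = (k + 2)*factorial(k + 3)/(3**k*(k + 4))
s_(k+1) − s_k = (k**3 + 5*k**2 + 6*k + 6)*factorial(k + 2)/(3**k*(k + 3)*(k + 4))
(s_(k+1) − s_k) − t_k = -2*(k**2 + 3*k - 3)*factorial(k + 2)/(3**k*(k + 3)*(k + 4))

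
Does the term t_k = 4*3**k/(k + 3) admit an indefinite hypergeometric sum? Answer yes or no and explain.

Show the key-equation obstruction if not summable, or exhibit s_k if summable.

r(k) = 3*(k + 3)/(k + 4) after simplifying.
Factor: A=3*k + 9; B=k + 4; C=1.
Need (3*k + 9)·f(k+1) − (k + 3)·f(k) = 1.
Bound: deg f ≤ -1.
deg f ≤ -1 is impossible — no certificate.

No. Not Gosper-summable.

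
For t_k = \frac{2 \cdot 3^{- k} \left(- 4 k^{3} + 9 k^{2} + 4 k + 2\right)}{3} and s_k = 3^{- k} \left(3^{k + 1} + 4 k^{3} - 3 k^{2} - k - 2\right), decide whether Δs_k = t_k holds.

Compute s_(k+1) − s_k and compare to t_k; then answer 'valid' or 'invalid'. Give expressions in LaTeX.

s_(k+1) = (9*3**k + 4*k**3 + 9*k**2 + 5*k - 2)/(3*3**k)
s_(k+1) − s_k = 2*(-4*k**3 + 9*k**2 + 4*k + 2)/(3*3**k)
(s_(k+1) − s_k) − t_k = 0

valid (s_(k+1) − s_k reduces to t_k)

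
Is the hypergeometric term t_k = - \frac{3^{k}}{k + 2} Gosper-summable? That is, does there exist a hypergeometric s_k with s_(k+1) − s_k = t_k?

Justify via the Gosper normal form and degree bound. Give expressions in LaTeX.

No. Not Gosper-summable.

r(k) = 3*(k + 2)/(k + 3) after simplifying.
Take A(k)=3*k + 6, B(k)=k + 3, C(k)=1.
f must satisfy (3*k + 6)·f(k+1) − (k + 2)·f(k) = 1.
Bound: deg f ≤ -1.
d = -1 < 0 ⇒ no nonzero polynomial f; not summable.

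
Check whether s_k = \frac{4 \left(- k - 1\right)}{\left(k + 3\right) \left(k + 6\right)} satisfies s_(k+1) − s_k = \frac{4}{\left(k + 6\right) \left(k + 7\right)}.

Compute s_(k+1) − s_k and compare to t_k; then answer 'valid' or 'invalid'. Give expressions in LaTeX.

Invalid: residual \frac{16 \left(- k - 5\right)}{k^{4} + 20 k^{3} + 145 k^{2} + 450 k + 504} ≠ 0.

s_(k+1) = 4*(-k - 2)/((k + 4)*(k + 7))
s_(k+1) − s_k = 4*(k**2 + 3*k - 8)/(k**4 + 20*k**3 + 145*k**2 + 450*k + 504)
(s_(k+1) − s_k) − t_k = 16*(-k - 5)/(k**4 + 20*k**3 + 145*k**2 + 450*k + 504)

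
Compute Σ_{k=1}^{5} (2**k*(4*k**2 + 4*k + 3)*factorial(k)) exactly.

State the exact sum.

Σ = 506878

Step 1: r(k) = 2*(4*k**3 + 16*k**2 + 23*k + 11)/(4*k**2 + 4*k + 3).
So A=2*k + 2 and B=1, with C=k**2 + k + 3/4.
f must satisfy (2*k + 2)·f(k+1) − (1)·f(k) = k**2 + k + 3/4.
d = 1 from the (1,0,2) case.
Coefficient equations give f(k) = (2*k - 1)/4.
Get s_k = R·t_k = 2**k*(2*k - 1)*factorial(k) with R(k) = B(k−1)f(k)/C(k) = (2*k - 1)/(4*k**2 + 4*k + 3).
Verify: 2**k*(4*k**2 + 4*k + 3)*factorial(k) matches t_k.
Sum = s_(6) − s_(1); s_(6) = 506880, s_(1) = 2 ⇒ 506878.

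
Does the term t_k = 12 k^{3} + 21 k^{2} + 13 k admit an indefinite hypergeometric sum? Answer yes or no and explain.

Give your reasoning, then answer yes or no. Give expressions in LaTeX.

Yes. s_k = k \left(3 k^{3} + k^{2} - k - 3\right).

Step 1: r(k) = (12*k**3 + 57*k**2 + 91*k + 46)/(k*(12*k**2 + 21*k + 13)).
So A=1 and B=1, with C=k**3 + 7*k**2/4 + 13*k/12.
Need (1)·f(k+1) − (1)·f(k) = k**3 + 7*k**2/4 + 13*k/12.
deg f ≤ 4 (via 0,0,3).
Solve for f: f(k) = k*(k - 1)*(3*k**2 + 4*k + 3)/12 (degree 4 ≤ 4).
So s_k = (B(k−1)f/C)·t_k = ((k - 1)*(3*k**2 + 4*k + 3)/(12*k**2 + 21*k + 13))·t_k = k*(3*k**3 + k**2 - k - 3).
Verify: k*(12*k**2 + 21*k + 13) matches t_k.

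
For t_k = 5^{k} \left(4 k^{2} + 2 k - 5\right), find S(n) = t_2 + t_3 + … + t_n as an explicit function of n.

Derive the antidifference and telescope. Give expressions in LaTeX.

Ratio r(k) = 5*(4*k**2 + 10*k + 1)/(4*k**2 + 2*k - 5).
Gosper form: A/B · C(k+1)/C(k) with A=5, B=1, C=k**2 + k/2 - 5/4.
Need (5)·f(k+1) − (1)·f(k) = k**2 + k/2 - 5/4.
Degrees (0,0,2) ⇒ d ≤ 2.
Solving with deg f ≤ 2: f(k) = k*(k - 2)/4.
Then R = B(k−1)f/C = k*(k - 2)/(4*k**2 + 2*k - 5), so s_k = R(k)·t_k = 5**k*k*(k - 2).
Check: Δs_k = 5**k*(4*k**2 + 2*k - 5). ✓
Evaluate: s_(n+1) = 5**(n + 1)*(n**2 - 1); subtract s_(2) = 0 ⇒ S(n) = 5**(n + 1)*(n**2 - 1).

S(n) = 5^{n + 1} \left(n^{2} - 1\right)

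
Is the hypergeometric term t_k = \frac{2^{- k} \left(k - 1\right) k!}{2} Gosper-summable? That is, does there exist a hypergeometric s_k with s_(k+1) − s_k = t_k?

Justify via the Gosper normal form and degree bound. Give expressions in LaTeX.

r(k) = k*(k + 1)/(2*(k - 1)) after simplifying.
Gosper form: A/B · C(k+1)/C(k) with A=k/2 + 1/2, B=1, C=k - 1.
Need (k/2 + 1/2)·f(k+1) − (1)·f(k) = k - 1.
d = 0 from the (1,0,1) case.
Solve for f: f(k) = 2 (degree 0 ≤ 0).
So s_k = (B(k−1)f/C)·t_k = (2/(k - 1))·t_k = factorial(k)/2**k.
Verify: (k - 1)*factorial(k)/(2*2**k) matches t_k.

Yes. s_k = 2^{- k} k!.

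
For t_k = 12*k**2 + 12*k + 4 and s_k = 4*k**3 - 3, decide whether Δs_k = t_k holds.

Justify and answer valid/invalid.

s_(k+1) = 4*(k + 1)**3 - 3
s_(k+1) − s_k = -4*k**3 + 4*(k + 1)**3
(s_(k+1) − s_k) − t_k = 0

Valid: the claim telescopes to t_k.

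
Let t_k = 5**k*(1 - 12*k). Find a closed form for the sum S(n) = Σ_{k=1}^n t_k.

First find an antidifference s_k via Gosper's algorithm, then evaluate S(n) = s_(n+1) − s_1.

S(n) = -15*5**n*n + 5*5**n - 5

Ratio r(k) = 5*(12*k + 11)/(12*k - 1).
Gosper form: A/B · C(k+1)/C(k) with A=5, B=1, C=k - 1/12.
Key eq: (5)·f(k+1) = (1)·f(k) + (k - 1/12).
d = 1 from the (0,0,1) case.
Solve for f: f(k) = (3*k - 4)/12 (degree 1 ≤ 1).
Get s_k = R·t_k = 5**k*(4 - 3*k) with R(k) = B(k−1)f(k)/C(k) = (3*k - 4)/(12*k - 1).
Verify: 5**k*(1 - 12*k) matches t_k.
Evaluate: s_(n+1) = 5**(n + 1)*(1 - 3*n); subtract s_(1) = 5 ⇒ S(n) = -15*5**n*n + 5*5**n - 5.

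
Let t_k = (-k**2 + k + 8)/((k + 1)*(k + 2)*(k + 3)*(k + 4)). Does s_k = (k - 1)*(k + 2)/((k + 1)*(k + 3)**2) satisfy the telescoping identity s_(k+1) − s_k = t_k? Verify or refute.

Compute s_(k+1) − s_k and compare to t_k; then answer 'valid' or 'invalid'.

Invalid: residual (2*k**3 + 7*k**2 - 9*k - 32)/(k**6 + 17*k**5 + 117*k**4 + 415*k**3 + 794*k**2 + 768*k + 288) ≠ 0.

s_(k+1) = k*(k + 3)/((k + 2)*(k + 4)**2)
s_(k+1) − s_k = (k*(k + 1)*(k + 3)**3 + (1 - k)*(k + 2)**2*(k + 4)**2)/((k + 1)*(k + 2)*(k + 3)**2*(k + 4)**2)
(s_(k+1) − s_k) − t_k = (2*k**3 + 7*k**2 - 9*k - 32)/(k**6 + 17*k**5 + 117*k**4 + 415*k**3 + 794*k**2 + 768*k + 288)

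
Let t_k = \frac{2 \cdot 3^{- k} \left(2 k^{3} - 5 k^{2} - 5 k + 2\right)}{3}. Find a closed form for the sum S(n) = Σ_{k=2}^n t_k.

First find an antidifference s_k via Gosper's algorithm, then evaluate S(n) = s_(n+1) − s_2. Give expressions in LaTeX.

S(n) = 2 \cdot 3^{- n - 1} \left(- n^{3} - 2 n^{2} + n + 2\right)

Ratio r(k) = (2*k**3 + k**2 - 9*k - 6)/(3*(2*k**3 - 5*k**2 - 5*k + 2)).
Take A(k)=1/3, B(k)=1, C(k)=k**3 - 5*k**2/2 - 5*k/2 + 1.
Key eq: (1/3)·f(k+1) = (1)·f(k) + (k**3 - 5*k**2/2 - 5*k/2 + 1).
deg f ≤ 3 (via 0,0,3).
Solve for f: f(k) = -3*k*(k - 2)*(k + 1)/2 (degree 3 ≤ 3).
Then R = B(k−1)f/C = -3*k*(k - 2)/(2*k**2 - 7*k + 2), so s_k = R(k)·t_k = 2*k*(-k**2 + k + 2)/3**k.
Verify: 2*(2*k**3 - 5*k**2 - 5*k + 2)/(3*3**k) matches t_k.
s_(n+1) = 2*3**(-n - 1)*(-n**3 - 2*n**2 + n + 2) and s_(2) = 0, so S(n) = 2*3**(-n - 1)*(-n**3 - 2*n**2 + n + 2).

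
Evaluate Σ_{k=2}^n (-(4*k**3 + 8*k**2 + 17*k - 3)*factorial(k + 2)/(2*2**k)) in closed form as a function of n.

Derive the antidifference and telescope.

S(n) = (60*2**n - 4*n**5*factorial(n) - 28*n**4*factorial(n) - 65*n**3*factorial(n) - 50*n**2*factorial(n) + 9*n*factorial(n) + 18*factorial(n))/(2*2**n)

Compute t_(k+1)/t_k: get (4*k**4 + 32*k**3 + 105*k**2 + 161*k + 78)/(2*(4*k**3 + 8*k**2 + 17*k - 3)).
Take A(k)=k/2 + 3/2, B(k)=1, C(k)=k**3 + 2*k**2 + 17*k/4 - 3/4.
Need (k/2 + 3/2)·f(k+1) − (1)·f(k) = k**3 + 2*k**2 + 17*k/4 - 3/4.
From deg A=1, deg B=0, deg C=3: d=2.
A polynomial solution: f(k) = (2*k - 3)*(2*k + 1)/2.
Get s_k = R·t_k = -(2*k - 3)*(2*k + 1)*factorial(k + 2)/2**k with R(k) = B(k−1)f(k)/C(k) = 2*(2*k - 3)*(2*k + 1)/(4*k**3 + 8*k**2 + 17*k - 3).
Verify: -(4*k**3 + 8*k**2 + 17*k - 3)*factorial(k + 2)/(2*2**k) matches t_k.
Evaluate: s_(n+1) = -2**(-n - 1)*(2*n - 1)*(2*n + 3)*factorial(n + 3); subtract s_(2) = -30 ⇒ S(n) = (60*2**n - 4*n**5*factorial(n) - 28*n**4*factorial(n) - 65*n**3*factorial(n) - 50*n**2*factorial(n) + 9*n*factorial(n) + 18*factorial(n))/(2*2**n).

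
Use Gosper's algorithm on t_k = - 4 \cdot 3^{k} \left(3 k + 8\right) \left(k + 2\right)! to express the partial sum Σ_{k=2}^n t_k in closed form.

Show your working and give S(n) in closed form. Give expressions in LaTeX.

Ratio r(k) = 3*(k + 3)*(3*k + 11)/(3*k + 8).
Normal form (A,B,C) = (3*k + 9, 1, k + 8/3).
Need (3*k + 9)·f(k+1) − (1)·f(k) = k + 8/3.
Degrees (1,0,1) ⇒ d ≤ 0.
Solve for f: f(k) = 1/3 (degree 0 ≤ 0).
Certificate R = B(k−1)f/C = 1/(3*k + 8) gives s_k = -4*3**k*factorial(k + 2).
Verify: -4*3**k*(3*k + 8)*factorial(k + 2) matches t_k.
Evaluate: s_(n+1) = -12*3**n*factorial(n + 3); subtract s_(2) = -864 ⇒ S(n) = -12*3**n*factorial(n + 3) + 864.

S(n) = - 12 \cdot 3^{n} \left(n + 3\right)! + 864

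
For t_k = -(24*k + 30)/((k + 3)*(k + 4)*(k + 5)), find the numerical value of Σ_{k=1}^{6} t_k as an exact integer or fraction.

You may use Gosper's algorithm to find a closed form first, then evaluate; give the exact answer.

r(k) = (k + 3)*(4*k + 9)/((k + 6)*(4*k + 5)) after simplifying.
A = k + 3, B = k + 6, C = k + 5/4.
Solve (k + 3)·f(k+1) − (k + 5)·f(k) = k + 5/4.
Degrees (1,1,1) ⇒ d ≤ 2.
Match coefficients ⇒ f(k) = k*(17*k + 23)/96.
Certificate R = B(k−1)f/C = k*(k + 5)*(17*k + 23)/(24*(4*k + 5)) gives s_k = -k*(17*k + 23)/(4*(k + 3)*(k + 4)).
Check: Δs_k = 6*(-4*k - 5)/(k**3 + 12*k**2 + 47*k + 60). ✓
Telescoping: Σ = s_(7) − s_(1) = -497/220 − (-1/2) = -387/220.

Σ = -387/220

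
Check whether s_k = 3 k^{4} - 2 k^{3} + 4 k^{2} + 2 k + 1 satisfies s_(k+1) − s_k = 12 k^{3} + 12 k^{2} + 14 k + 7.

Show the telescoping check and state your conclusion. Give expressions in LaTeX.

Valid — Δs_k = t_k.

s_(k+1) = 3*k**4 + 10*k**3 + 16*k**2 + 16*k + 8
s_(k+1) − s_k = 12*k**3 + 12*k**2 + 14*k + 7
(s_(k+1) − s_k) − t_k = 0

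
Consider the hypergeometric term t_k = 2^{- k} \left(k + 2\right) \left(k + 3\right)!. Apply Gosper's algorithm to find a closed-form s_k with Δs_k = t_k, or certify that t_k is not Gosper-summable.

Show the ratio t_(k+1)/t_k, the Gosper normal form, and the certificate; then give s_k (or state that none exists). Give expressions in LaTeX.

Compute t_(k+1)/t_k: get (k + 3)*(k + 4)/(2*(k + 2)).
Factor: A=k/2 + 2; B=1; C=k + 2.
Set up (k/2 + 2)·f(k+1) − (1)·f(k) − (k + 2) = 0.
d = 0 from the (1,0,1) case.
A polynomial solution: f(k) = 2.
Then R = B(k−1)f/C = 2/(k + 2), so s_k = R(k)·t_k = 2**(1 - k)*factorial(k + 3).
s_(k+1) − s_k = (k + 2)*factorial(k + 3)/2**k = t_k.

s_k = 2^{1 - k} \left(k + 3\right)!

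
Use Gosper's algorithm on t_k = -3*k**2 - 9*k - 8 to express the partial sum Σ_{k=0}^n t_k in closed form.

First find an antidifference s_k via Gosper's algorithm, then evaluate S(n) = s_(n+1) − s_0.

Step 1: r(k) = (3*k**2 + 15*k + 20)/(3*k**2 + 9*k + 8).
Gosper form: A/B · C(k+1)/C(k) with A=1, B=1, C=k**2 + 3*k + 8/3.
Key eq: (1)·f(k+1) = (1)·f(k) + (k**2 + 3*k + 8/3).
From deg A=0, deg B=0, deg C=2: d=3.
A polynomial solution: f(k) = k*(k**2 + 3*k + 4)/3.
Get s_k = R·t_k = k*(-k**2 - 3*k - 4) with R(k) = B(k−1)f(k)/C(k) = k*(k**2 + 3*k + 4)/(3*k**2 + 9*k + 8).
Δs = -3*k**2 - 9*k - 8, as required.
Evaluate: s_(n+1) = -n**3 - 6*n**2 - 13*n - 8; subtract s_(0) = 0 ⇒ S(n) = -n**3 - 6*n**2 - 13*n - 8.

S(n) = -n**3 - 6*n**2 - 13*n - 8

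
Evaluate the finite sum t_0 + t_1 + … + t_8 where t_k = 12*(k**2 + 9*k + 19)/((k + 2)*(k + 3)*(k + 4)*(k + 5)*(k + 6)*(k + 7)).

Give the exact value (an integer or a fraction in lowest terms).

Σ = 233/2860

t_(k+1)/t_k = (k + 2)*(9*k + (k + 1)**2 + 28)/((k + 8)*(k**2 + 9*k + 19)).
A = k + 2, B = k + 8, C = k**2 + 9*k + 19.
Key eq: (k + 2)·f(k+1) = (k + 7)·f(k) + (k**2 + 9*k + 19).
From deg A=1, deg B=1, deg C=2: d=5.
Coefficient equations give f(k) = k*(k + 3)*(k + 5)*(k**2 + 12*k + 44)/144.
Then R = B(k−1)f/C = k*(k + 3)*(k + 5)*(k + 7)*(k**2 + 12*k + 44)/(144*(k**2 + 9*k + 19)), so s_k = R(k)·t_k = k*(k**2 + 12*k + 44)/(12*(k**3 + 12*k**2 + 44*k + 48)).
Δs = 12*(k**2 + 9*k + 19)/(k**6 + 27*k**5 + 295*k**4 + 1665*k**3 + 5104*k**2 + 8028*k + 5040), as required.
Σ_(k=0)^(8) t_k = s_(9) − s_(0) = 233/2860 − (0) = 233/2860.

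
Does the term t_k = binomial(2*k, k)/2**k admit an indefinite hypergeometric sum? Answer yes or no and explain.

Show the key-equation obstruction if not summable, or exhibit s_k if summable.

No. Not Gosper-summable.

Compute t_(k+1)/t_k: get (2*k + 1)/(k + 1).
Factor: A=2*k + 1; B=k + 1; C=1.
f must satisfy (2*k + 1)·f(k+1) − (k)·f(k) = 1.
Degrees (1,1,0) ⇒ d ≤ -1.
d = -1 < 0 ⇒ no nonzero polynomial f; not summable.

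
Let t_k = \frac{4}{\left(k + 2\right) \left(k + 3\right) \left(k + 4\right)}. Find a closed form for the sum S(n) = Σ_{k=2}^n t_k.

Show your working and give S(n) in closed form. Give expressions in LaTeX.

Ratio r(k) = (k + 2)/(k + 5).
Factor: A=k + 2; B=k + 5; C=1.
Need (k + 2)·f(k+1) − (k + 4)·f(k) = 1.
Bound: deg f ≤ 2.
Coefficient equations give f(k) = k*(k + 5)/12.
So s_k = (B(k−1)f/C)·t_k = (k*(k + 4)*(k + 5)/12)·t_k = k*(k + 5)/(3*(k + 2)*(k + 3)).
Δs = 4/(k**3 + 9*k**2 + 26*k + 24), as required.
Telescope: S(n) = s_(n+1) − s_(2) = (n**2 + 7*n + 6)/(3*(n**2 + 7*n + 12)) − (7/30) = (n**2 + 7*n - 8)/(10*(n**2 + 7*n + 12)).

S(n) = \frac{n^{2} + 7 n - 8}{10 \left(n^{2} + 7 n + 12\right)}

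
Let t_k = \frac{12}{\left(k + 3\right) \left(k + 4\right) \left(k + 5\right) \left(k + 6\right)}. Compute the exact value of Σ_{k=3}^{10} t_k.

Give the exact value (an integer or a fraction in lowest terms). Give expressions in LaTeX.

Σ = 3/280

The ratio is (k + 3)/(k + 7).
Gosper form: A/B · C(k+1)/C(k) with A=k + 3, B=k + 7, C=1.
Set up (k + 3)·f(k+1) − (k + 6)·f(k) − (1) = 0.
d = 3 from the (1,1,0) case.
Match coefficients ⇒ f(k) = k*(k**2 + 12*k + 47)/180.
Get s_k = R·t_k = k*(k**2 + 12*k + 47)/(15*(k + 3)*(k + 4)*(k + 5)) with R(k) = B(k−1)f(k)/C(k) = k*(k + 6)*(k**2 + 12*k + 47)/180.
Δs = 12/(k**4 + 18*k**3 + 119*k**2 + 342*k + 360), as required.
Σ_(k=3)^(10) t_k = s_(11) − s_(3) = 11/168 − (23/420) = 3/280.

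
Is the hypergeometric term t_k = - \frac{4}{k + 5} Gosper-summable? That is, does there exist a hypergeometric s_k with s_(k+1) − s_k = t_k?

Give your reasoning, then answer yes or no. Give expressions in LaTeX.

No — t_k has no hypergeometric antidifference.

r(k) = (k + 5)/(k + 6) after simplifying.
So A=k + 5 and B=k + 6, with C=1.
f must satisfy (k + 5)·f(k+1) − (k + 5)·f(k) = 1.
Bound: deg f ≤ 0.
f = c0 ⇒ A·f(k+1) − B(k−1)·f(k) − C = -1. The system {-1 = 0} is inconsistent; no antidifference.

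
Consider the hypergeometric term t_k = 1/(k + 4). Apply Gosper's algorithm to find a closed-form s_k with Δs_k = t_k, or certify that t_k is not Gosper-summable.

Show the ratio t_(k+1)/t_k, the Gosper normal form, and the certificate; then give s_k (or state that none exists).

The ratio is (k + 4)/(k + 5).
Factor: A=k + 4; B=k + 5; C=1.
Solve (k + 4)·f(k+1) − (k + 4)·f(k) = 1.
deg f ≤ 0 (via 1,1,0).
Put f(k) = c0: A·f(k+1) − B(k−1)·f(k) − C = -1; need -1 = 0 — inconsistent ⇒ no f, not summable.

not Gosper-summable; s_k does not exist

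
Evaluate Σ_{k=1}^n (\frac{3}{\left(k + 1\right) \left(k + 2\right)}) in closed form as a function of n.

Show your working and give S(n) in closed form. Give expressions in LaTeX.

Step 1: r(k) = (k + 1)/(k + 3).
Normal form (A,B,C) = (k + 1, k + 3, 1).
Key eq: (k + 1)·f(k+1) = (k + 2)·f(k) + (1).
deg f ≤ 1 (via 1,1,0).
Match coefficients ⇒ f(k) = k.
Certificate R = B(k−1)f/C = k*(k + 2) gives s_k = 3*k/(k + 1).
Δs = 3/(k**2 + 3*k + 2), as required.
Telescope: S(n) = s_(n+1) − s_(1) = 3*(n + 1)/(n + 2) − (3/2) = 3*n/(2*(n + 2)).

S(n) = \frac{3 n}{2 \left(n + 2\right)}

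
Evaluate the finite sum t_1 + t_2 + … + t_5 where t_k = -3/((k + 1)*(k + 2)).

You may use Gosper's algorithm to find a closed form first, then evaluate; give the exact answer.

t_(k+1)/t_k = (k + 1)/(k + 3).
Gosper form: A/B · C(k+1)/C(k) with A=k + 1, B=k + 3, C=1.
f must satisfy (k + 1)·f(k+1) − (k + 2)·f(k) = 1.
From deg A=1, deg B=1, deg C=0: d=1.
A polynomial solution: f(k) = k.
Get s_k = R·t_k = -3*k/(k + 1) with R(k) = B(k−1)f(k)/C(k) = k*(k + 2).
Δs = -3/(k**2 + 3*k + 2), as required.
Evaluate s at k=6 and k=1: -18/7 and -3/2; difference -15/14.

Σ = -15/14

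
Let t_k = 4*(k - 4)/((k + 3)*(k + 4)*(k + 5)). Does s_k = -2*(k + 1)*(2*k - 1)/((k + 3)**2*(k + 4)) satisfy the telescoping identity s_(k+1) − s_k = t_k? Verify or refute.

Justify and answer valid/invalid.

s_(k+1) = -2*(k + 2)*(2*k + 1)/((k + 4)**2*(k + 5))
s_(k+1) − s_k = 4*(k**3 - k**2 - 23*k - 19)/(k**5 + 19*k**4 + 143*k**3 + 533*k**2 + 984*k + 720)
(s_(k+1) − s_k) − t_k = 4*(-4*k**2 - 7*k + 29)/(k**5 + 19*k**4 + 143*k**3 + 533*k**2 + 984*k + 720)

Invalid: residual 4*(-4*k**2 - 7*k + 29)/(k**5 + 19*k**4 + 143*k**3 + 533*k**2 + 984*k + 720) ≠ 0.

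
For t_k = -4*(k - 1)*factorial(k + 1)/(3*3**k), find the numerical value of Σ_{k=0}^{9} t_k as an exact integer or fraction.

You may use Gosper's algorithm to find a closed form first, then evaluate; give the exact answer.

Σ = -1968284/729

The ratio is k*(k + 2)/(3*(k - 1)).
Factor: A=k/3 + 2/3; B=1; C=k - 1.
Solve (k/3 + 2/3)·f(k+1) − (1)·f(k) = k - 1.
d = 0 from the (1,0,1) case.
Match coefficients ⇒ f(k) = 3.
R(k) = B(k−1)·f(k)/C(k) = 3/(k - 1); s_k = R·t_k = -4*factorial(k + 1)/3**k.
Check: Δs_k = -4*(k - 1)*factorial(k + 1)/(3*3**k). ✓
Sum = s_(10) − s_(0); s_(10) = -1971200/729, s_(0) = -4 ⇒ -1968284/729.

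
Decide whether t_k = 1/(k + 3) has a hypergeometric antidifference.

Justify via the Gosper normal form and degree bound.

Step 1: r(k) = (k + 3)/(k + 4).
Gosper form: A/B · C(k+1)/C(k) with A=k + 3, B=k + 4, C=1.
Need (k + 3)·f(k+1) − (k + 3)·f(k) = 1.
deg f ≤ 0 (via 1,1,0).
Write f(k) = c0. Then LHS − RHS = -1, requiring -1 = 0: contradictory. No certificate.

No — t_k has no hypergeometric antidifference.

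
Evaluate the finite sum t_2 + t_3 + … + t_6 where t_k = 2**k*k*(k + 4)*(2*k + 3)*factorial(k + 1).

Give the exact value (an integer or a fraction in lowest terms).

Σ = 304496544

t_(k+1)/t_k = 2*(k + 1)*(k + 2)*(k + 5)*(2*k + 5)/(k*(k + 4)*(2*k + 3)).
Gosper form: A/B · C(k+1)/C(k) with A=2*k + 4, B=1, C=k**3 + 11*k**2/2 + 6*k.
Set up (2*k + 4)·f(k+1) − (1)·f(k) − (k**3 + 11*k**2/2 + 6*k) = 0.
Degrees (1,0,3) ⇒ d ≤ 2.
Coefficient equations give f(k) = (k**2 + 2*k - 4)/2.
Then R = B(k−1)f/C = (k**2 + 2*k - 4)/(k*(k + 4)*(2*k + 3)), so s_k = R(k)·t_k = 2**k*(k**2 + 2*k - 4)*factorial(k + 1).
Check: Δs_k = 2**k*k*(k + 4)*(2*k + 3)*factorial(k + 1). ✓
Σ_(k=2)^(6) t_k = s_(7) − s_(2) = 304496640 − (96) = 304496544.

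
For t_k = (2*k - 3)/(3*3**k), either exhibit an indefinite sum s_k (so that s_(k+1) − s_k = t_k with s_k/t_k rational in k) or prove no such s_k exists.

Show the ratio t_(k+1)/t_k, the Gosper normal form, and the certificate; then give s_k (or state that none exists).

s_k = (1 - k)/3**k

t_(k+1)/t_k = (2*k - 1)/(3*(2*k - 3)).
A = 1/3, B = 1, C = k - 3/2.
Solve (1/3)·f(k+1) − (1)·f(k) = k - 3/2.
Degrees (0,0,1) ⇒ d ≤ 1.
Coefficient equations give f(k) = -3*(k - 1)/2.
Then R = B(k−1)f/C = -3*(k - 1)/(2*k - 3), so s_k = R(k)·t_k = (1 - k)/3**k.
Check: Δs_k = (2*k - 3)/(3*3**k). ✓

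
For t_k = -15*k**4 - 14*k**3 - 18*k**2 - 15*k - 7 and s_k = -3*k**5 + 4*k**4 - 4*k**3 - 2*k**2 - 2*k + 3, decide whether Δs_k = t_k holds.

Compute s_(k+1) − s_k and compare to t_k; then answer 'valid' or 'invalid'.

valid (s_(k+1) − s_k reduces to t_k)

s_(k+1) = -3*k**5 - 11*k**4 - 18*k**3 - 20*k**2 - 17*k - 4
s_(k+1) − s_k = -15*k**4 - 14*k**3 - 18*k**2 - 15*k - 7
(s_(k+1) − s_k) − t_k = 0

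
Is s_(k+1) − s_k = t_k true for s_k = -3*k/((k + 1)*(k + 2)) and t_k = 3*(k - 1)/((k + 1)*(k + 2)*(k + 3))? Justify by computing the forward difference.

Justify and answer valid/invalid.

valid (s_(k+1) − s_k reduces to t_k)

s_(k+1) = 3*(-k - 1)/((k + 2)*(k + 3))
s_(k+1) − s_k = 3*(k - 1)/(k**3 + 6*k**2 + 11*k + 6)
(s_(k+1) − s_k) − t_k = 0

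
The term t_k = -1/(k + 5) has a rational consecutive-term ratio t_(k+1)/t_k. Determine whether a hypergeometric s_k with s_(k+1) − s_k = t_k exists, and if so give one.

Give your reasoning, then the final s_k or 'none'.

not Gosper-summable; s_k does not exist

t_(k+1)/t_k = (k + 5)/(k + 6).
Normal form (A,B,C) = (k + 5, k + 6, 1).
Need (k + 5)·f(k+1) − (k + 5)·f(k) = 1.
deg f ≤ 0 (via 1,1,0).
Generic f = c0 gives residual -1; -1 = 0 cannot hold, so t_k is not Gosper-summable.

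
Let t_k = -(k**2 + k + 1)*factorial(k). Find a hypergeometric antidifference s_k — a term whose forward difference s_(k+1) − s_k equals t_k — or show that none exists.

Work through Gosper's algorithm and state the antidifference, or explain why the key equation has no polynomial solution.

s_k = -k*factorial(k)

r(k) = (k + 1)*(k + (k + 1)**2 + 2)/(k**2 + k + 1) after simplifying.
Factor: A=k + 1; B=1; C=k**2 + k + 1.
Need (k + 1)·f(k+1) − (1)·f(k) = k**2 + k + 1.
From deg A=1, deg B=0, deg C=2: d=1.
Solve for f: f(k) = k (degree 1 ≤ 1).
Certificate R = B(k−1)f/C = k/(k**2 + k + 1) gives s_k = -k*factorial(k).
Δs = -(k**2 + k + 1)*factorial(k), as required.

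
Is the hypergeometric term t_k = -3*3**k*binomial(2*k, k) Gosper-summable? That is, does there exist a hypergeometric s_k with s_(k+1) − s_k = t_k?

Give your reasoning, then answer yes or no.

r(k) = 6*(2*k + 1)/(k + 1) after simplifying.
Factor: A=12*k + 6; B=k + 1; C=1.
Set up (12*k + 6)·f(k+1) − (k)·f(k) − (1) = 0.
d = -1 from the (1,1,0) case.
d = -1 < 0 ⇒ no nonzero polynomial f; not summable.

No — negative degree bound, so no certificate f.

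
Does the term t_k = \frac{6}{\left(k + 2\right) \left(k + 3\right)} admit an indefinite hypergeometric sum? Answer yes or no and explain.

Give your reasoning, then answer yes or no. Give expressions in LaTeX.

The ratio is (k + 2)/(k + 4).
Factor: A=k + 2; B=k + 4; C=1.
Key eq: (k + 2)·f(k+1) = (k + 3)·f(k) + (1).
From deg A=1, deg B=1, deg C=0: d=1.
Solving with deg f ≤ 1: f(k) = k/2.
Then R = B(k−1)f/C = k*(k + 3)/2, so s_k = R(k)·t_k = 3*k/(k + 2).
Δs = 6/(k**2 + 5*k + 6), as required.

Yes. s_k = \frac{3 k}{k + 2}.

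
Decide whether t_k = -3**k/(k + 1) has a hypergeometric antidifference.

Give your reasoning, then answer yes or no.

The ratio is 3*(k + 1)/(k + 2).
Gosper form: A/B · C(k+1)/C(k) with A=3*k + 3, B=k + 2, C=1.
Solve (3*k + 3)·f(k+1) − (k + 1)·f(k) = 1.
d = -1 from the (1,1,0) case.
Negative degree bound (-1): no f exists, t_k not Gosper-summable.

No — negative degree bound, so no certificate f.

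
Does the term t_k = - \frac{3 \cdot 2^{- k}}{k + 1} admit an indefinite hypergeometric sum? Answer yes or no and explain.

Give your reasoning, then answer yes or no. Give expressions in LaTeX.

The ratio is (k + 1)/(2*(k + 2)).
A = k/2 + 1/2, B = k + 2, C = 1.
Key eq: (k/2 + 1/2)·f(k+1) = (k + 1)·f(k) + (1).
From deg A=1, deg B=1, deg C=0: d=-1.
Bound -1 < 0, so the key equation has no polynomial solution.

No; the degree bound rules out any f.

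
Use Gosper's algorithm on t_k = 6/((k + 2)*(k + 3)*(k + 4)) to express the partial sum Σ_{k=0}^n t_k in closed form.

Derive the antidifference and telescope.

r(k) = (k + 2)/(k + 5) after simplifying.
Factor: A=k + 2; B=k + 5; C=1.
f must satisfy (k + 2)·f(k+1) − (k + 4)·f(k) = 1.
Bound: deg f ≤ 2.
Coefficient equations give f(k) = k*(k + 5)/12.
Certificate R = B(k−1)f/C = k*(k + 4)*(k + 5)/12 gives s_k = k*(k + 5)/(2*(k + 2)*(k + 3)).
Check: Δs_k = 6/(k**3 + 9*k**2 + 26*k + 24). ✓
Σ_(k=0)^n t_k = s_(n+1) − s_(0) = ((n**2 + 7*n + 6)/(2*(n**2 + 7*n + 12))) − (0), i.e. (n**2 + 7*n + 6)/(2*(n**2 + 7*n + 12)).

S(n) = (n**2 + 7*n + 6)/(2*(n**2 + 7*n + 12))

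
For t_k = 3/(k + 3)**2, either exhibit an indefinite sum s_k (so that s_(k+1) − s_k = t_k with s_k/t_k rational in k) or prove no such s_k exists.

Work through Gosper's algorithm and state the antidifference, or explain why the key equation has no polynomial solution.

none (Gosper's algorithm certifies no s_k)

t_(k+1)/t_k = (k + 3)**2/(k + 4)**2.
Take A(k)=k**2 + 6*k + 9, B(k)=k**2 + 8*k + 16, C(k)=1.
Solve (k**2 + 6*k + 9)·f(k+1) − (k**2 + 6*k + 9)·f(k) = 1.
Degrees (2,2,0) ⇒ d ≤ 0.
Generic f = c0 gives residual -1; -1 = 0 cannot hold, so t_k is not Gosper-summable.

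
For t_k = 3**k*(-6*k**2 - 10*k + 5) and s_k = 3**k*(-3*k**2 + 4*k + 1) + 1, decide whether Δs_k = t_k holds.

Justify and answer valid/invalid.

s_(k+1) = 3**(k + 1)*(4*k - 3*(k + 1)**2 + 5) + 1
s_(k+1) − s_k = 3**k*(-6*k**2 - 10*k + 5)
(s_(k+1) − s_k) − t_k = 0

Valid — Δs_k = t_k.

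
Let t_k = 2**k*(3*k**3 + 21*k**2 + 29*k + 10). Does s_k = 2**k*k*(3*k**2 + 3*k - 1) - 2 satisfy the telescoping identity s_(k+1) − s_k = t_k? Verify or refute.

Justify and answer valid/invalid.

s_(k+1) = 2*2**k*(k + 1)*(3*k + 3*(k + 1)**2 + 2) - 2
s_(k+1) − s_k = 2**k*(3*k**3 + 21*k**2 + 29*k + 10)
(s_(k+1) − s_k) − t_k = 0

valid (s_(k+1) − s_k reduces to t_k)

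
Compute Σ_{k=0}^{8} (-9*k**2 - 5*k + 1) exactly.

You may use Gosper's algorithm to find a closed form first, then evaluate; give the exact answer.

Σ = -2007

Ratio r(k) = (9*k**2 + 23*k + 13)/(9*k**2 + 5*k - 1).
Factor: A=1; B=1; C=k**2 + 5*k/9 - 1/9.
Need (1)·f(k+1) − (1)·f(k) = k**2 + 5*k/9 - 1/9.
Bound: deg f ≤ 3.
Solve for f: f(k) = k*(3*k**2 - 2*k - 2)/9 (degree 3 ≤ 3).
Then R = B(k−1)f/C = k*(3*k**2 - 2*k - 2)/(9*k**2 + 5*k - 1), so s_k = R(k)·t_k = k*(-3*k**2 + 2*k + 2).
s_(k+1) − s_k = -9*k**2 - 5*k + 1 = t_k.
Sum = s_(9) − s_(0); s_(9) = -2007, s_(0) = 0 ⇒ -2007.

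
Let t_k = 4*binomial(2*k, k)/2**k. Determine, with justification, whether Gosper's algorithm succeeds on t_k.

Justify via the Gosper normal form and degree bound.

No — key equation has no polynomial f.

Step 1: r(k) = (2*k + 1)/(k + 1).
Gosper form: A/B · C(k+1)/C(k) with A=2*k + 1, B=k + 1, C=1.
Need (2*k + 1)·f(k+1) − (k)·f(k) = 1.
From deg A=1, deg B=1, deg C=0: d=-1.
Negative degree bound (-1): no f exists, t_k not Gosper-summable.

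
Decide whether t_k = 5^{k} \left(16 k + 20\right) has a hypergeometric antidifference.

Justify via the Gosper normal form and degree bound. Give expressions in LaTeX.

Yes. s_k = 4 \cdot 5^{k} k.

r(k) = 5*(4*k + 9)/(4*k + 5) after simplifying.
So A=5 and B=1, with C=k + 5/4.
Key eq: (5)·f(k+1) = (1)·f(k) + (k + 5/4).
From deg A=0, deg B=0, deg C=1: d=1.
Solving with deg f ≤ 1: f(k) = k/4.
Then R = B(k−1)f/C = k/(4*k + 5), so s_k = R(k)·t_k = 4*5**k*k.
s_(k+1) − s_k = 5**k*(16*k + 20) = t_k.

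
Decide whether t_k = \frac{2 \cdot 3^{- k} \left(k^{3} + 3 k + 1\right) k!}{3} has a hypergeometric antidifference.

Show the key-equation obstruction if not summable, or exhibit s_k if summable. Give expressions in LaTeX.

Compute t_(k+1)/t_k: get (k + 1)*(3*k + (k + 1)**3 + 4)/(3*(k**3 + 3*k + 1)).
Gosper form: A/B · C(k+1)/C(k) with A=k/3 + 1/3, B=1, C=k**3 + 3*k + 1.
Set up (k/3 + 1/3)·f(k+1) − (1)·f(k) − (k**3 + 3*k + 1) = 0.
From deg A=1, deg B=0, deg C=3: d=2.
Match coefficients ⇒ f(k) = 3*k**2.
Then R = B(k−1)f/C = 3*k**2/(k**3 + 3*k + 1), so s_k = R(k)·t_k = 2*k**2*factorial(k)/3**k.
Verify: 2*(k**3 + 3*k + 1)*factorial(k)/(3*3**k) matches t_k.

Yes. s_k = 2 \cdot 3^{- k} k^{2} k!.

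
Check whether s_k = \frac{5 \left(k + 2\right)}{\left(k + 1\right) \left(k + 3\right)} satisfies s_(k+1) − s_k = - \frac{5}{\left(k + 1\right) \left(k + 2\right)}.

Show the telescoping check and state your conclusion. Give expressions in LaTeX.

s_(k+1) = 5*(k + 3)/((k + 2)*(k + 4))
s_(k+1) − s_k = 5*(-k**2 - 5*k - 7)/(k**4 + 10*k**3 + 35*k**2 + 50*k + 24)
(s_(k+1) − s_k) − t_k = 5*(2*k + 5)/(k**4 + 10*k**3 + 35*k**2 + 50*k + 24)

Invalid: residual \frac{5 \left(2 k + 5\right)}{k^{4} + 10 k^{3} + 35 k^{2} + 50 k + 24} ≠ 0.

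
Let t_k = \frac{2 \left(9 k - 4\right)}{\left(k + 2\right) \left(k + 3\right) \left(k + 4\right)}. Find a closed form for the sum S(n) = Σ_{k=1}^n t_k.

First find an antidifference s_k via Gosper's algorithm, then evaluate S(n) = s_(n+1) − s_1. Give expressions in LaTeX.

Compute t_(k+1)/t_k: get (k + 2)*(9*k + 5)/((k + 5)*(9*k - 4)).
Gosper form: A/B · C(k+1)/C(k) with A=k + 2, B=k + 5, C=k - 4/9.
Key eq: (k + 2)·f(k+1) = (k + 4)·f(k) + (k - 4/9).
From deg A=1, deg B=1, deg C=1: d=2.
Solving with deg f ≤ 2: f(k) = k*(7*k - 19)/54.
R(k) = B(k−1)·f(k)/C(k) = k*(k + 4)*(7*k - 19)/(6*(9*k - 4)); s_k = R·t_k = k*(7*k - 19)/(3*(k + 2)*(k + 3)).
s_(k+1) − s_k = 2*(9*k - 4)/(k**3 + 9*k**2 + 26*k + 24) = t_k.
s_(n+1) = (7*n**2 - 5*n - 12)/(3*(n**2 + 7*n + 12)) and s_(1) = -1/3, so S(n) = 2*n*(4*n + 1)/(3*(n**2 + 7*n + 12)).

S(n) = \frac{2 n \left(4 n + 1\right)}{3 \left(n^{2} + 7 n + 12\right)}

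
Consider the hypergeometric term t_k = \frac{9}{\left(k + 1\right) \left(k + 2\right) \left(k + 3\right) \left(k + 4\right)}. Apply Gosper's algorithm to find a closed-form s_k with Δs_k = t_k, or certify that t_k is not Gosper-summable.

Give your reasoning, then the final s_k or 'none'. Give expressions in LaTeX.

The ratio is (k + 1)/(k + 5).
So A=k + 1 and B=k + 5, with C=1.
f must satisfy (k + 1)·f(k+1) − (k + 4)·f(k) = 1.
Degrees (1,1,0) ⇒ d ≤ 3.
Solving with deg f ≤ 3: f(k) = k*(k**2 + 6*k + 11)/18.
So s_k = (B(k−1)f/C)·t_k = (k*(k + 4)*(k**2 + 6*k + 11)/18)·t_k = k*(k**2 + 6*k + 11)/(2*(k + 1)*(k + 2)*(k + 3)).
Verify: 9/(k**4 + 10*k**3 + 35*k**2 + 50*k + 24) matches t_k.

s_k = \frac{k \left(k^{2} + 6 k + 11\right)}{2 \left(k + 1\right) \left(k + 2\right) \left(k + 3\right)}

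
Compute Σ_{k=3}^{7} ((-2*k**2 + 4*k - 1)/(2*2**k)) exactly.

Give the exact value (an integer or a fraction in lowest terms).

Σ = -541/256

t_(k+1)/t_k = (2*k**2 - 1)/(2*(2*k**2 - 4*k + 1)).
Gosper form: A/B · C(k+1)/C(k) with A=1/2, B=1, C=k**2 - 2*k + 1/2.
Need (1/2)·f(k+1) − (1)·f(k) = k**2 - 2*k + 1/2.
Degrees (0,0,2) ⇒ d ≤ 2.
Match coefficients ⇒ f(k) = -2*k**2 - 3.
R(k) = B(k−1)·f(k)/C(k) = -2*(2*k**2 + 3)/(2*k**2 - 4*k + 1); s_k = R·t_k = (2*k**2 + 3)/2**k.
s_(k+1) − s_k = (-2*k**2 + 4*k - 1)/(2*2**k) = t_k.
Evaluate s at k=8 and k=3: 131/256 and 21/8; difference -541/256.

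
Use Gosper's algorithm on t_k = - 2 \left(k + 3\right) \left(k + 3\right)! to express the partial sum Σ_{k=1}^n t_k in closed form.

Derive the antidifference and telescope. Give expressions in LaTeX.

S(n) = 48 - 2 \left(n + 4\right)!

Step 1: r(k) = (k + 4)**2/(k + 3).
Factor: A=k + 4; B=1; C=k + 3.
Key eq: (k + 4)·f(k+1) = (1)·f(k) + (k + 3).
Bound: deg f ≤ 0.
Coefficient equations give f(k) = 1.
R(k) = B(k−1)·f(k)/C(k) = 1/(k + 3); s_k = R·t_k = -2*factorial(k + 3).
Check: Δs_k = -2*(k + 3)*factorial(k + 3). ✓
Telescope: S(n) = s_(n+1) − s_(1) = -2*factorial(n + 4) − (-48) = 48 - 2*factorial(n + 4).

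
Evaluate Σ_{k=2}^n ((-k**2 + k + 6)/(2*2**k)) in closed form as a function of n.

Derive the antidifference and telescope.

S(n) = 2**(-n - 1)*(-2**n + n**2 + 3*n - 2)

t_(k+1)/t_k = (k**2 + k - 6)/(2*(k**2 - k - 6)).
Gosper form: A/B · C(k+1)/C(k) with A=1/2, B=1, C=k**2 - k - 6.
Set up (1/2)·f(k+1) − (1)·f(k) − (k**2 - k - 6) = 0.
deg f ≤ 2 (via 0,0,2).
Solving with deg f ≤ 2: f(k) = -2*(k**2 + k - 4).
Get s_k = R·t_k = (k**2 + k - 4)/2**k with R(k) = B(k−1)f(k)/C(k) = -2*(k**2 + k - 4)/((k - 3)*(k + 2)).
Δs = (-k**2 + k + 6)/(2*2**k), as required.
Telescope: S(n) = s_(n+1) − s_(2) = 2**(-n - 1)*(n**2 + 3*n - 2) − (1/2) = 2**(-n - 1)*(-2**n + n**2 + 3*n - 2).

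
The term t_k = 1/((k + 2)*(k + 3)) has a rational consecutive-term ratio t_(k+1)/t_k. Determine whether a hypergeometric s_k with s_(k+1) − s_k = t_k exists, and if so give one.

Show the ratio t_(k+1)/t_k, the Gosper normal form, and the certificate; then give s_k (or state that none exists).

r(k) = (k + 2)/(k + 4) after simplifying.
Gosper form: A/B · C(k+1)/C(k) with A=k + 2, B=k + 4, C=1.
f must satisfy (k + 2)·f(k+1) − (k + 3)·f(k) = 1.
d = 1 from the (1,1,0) case.
Solving with deg f ≤ 1: f(k) = k/2.
So s_k = (B(k−1)f/C)·t_k = (k*(k + 3)/2)·t_k = k/(2*(k + 2)).
Check: Δs_k = 1/(k**2 + 5*k + 6). ✓

s_k = k/(2*(k + 2))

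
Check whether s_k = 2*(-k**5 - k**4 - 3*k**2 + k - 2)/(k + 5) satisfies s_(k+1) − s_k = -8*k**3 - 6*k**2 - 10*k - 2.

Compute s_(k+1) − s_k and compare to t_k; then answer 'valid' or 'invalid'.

s_(k+1) = 2*(k - (k + 1)**5 - (k + 1)**4 - 3*(k + 1)**2 - 1)/(k + 6)
s_(k+1) − s_k = 4*(-2*k**5 - 19*k**4 - 43*k**3 - 46*k**2 - 40*k - 9)/(k**2 + 11*k + 30)
(s_(k+1) − s_k) − t_k = 6*(3*k**4 + 24*k**3 + 18*k**2 + 27*k + 4)/(k**2 + 11*k + 30)

Invalid: residual 6*(3*k**4 + 24*k**3 + 18*k**2 + 27*k + 4)/(k**2 + 11*k + 30) ≠ 0.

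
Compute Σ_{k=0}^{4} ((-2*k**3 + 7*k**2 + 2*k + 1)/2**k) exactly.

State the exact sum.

The ratio is (2*k**3 - k**2 - 10*k - 8)/(2*(2*k**3 - 7*k**2 - 2*k - 1)).
Normal form (A,B,C) = (1/2, 1, k**3 - 7*k**2/2 - k - 1/2).
Key eq: (1/2)·f(k+1) = (1)·f(k) + (k**3 - 7*k**2/2 - k - 1/2).
d = 3 from the (0,0,3) case.
Coefficient equations give f(k) = -2*k**3 + k**2 - 2*k - 2.
R(k) = B(k−1)·f(k)/C(k) = -2*(2*k**3 - k**2 + 2*k + 2)/(2*k**3 - 7*k**2 - 2*k - 1); s_k = R·t_k = 2**(1 - k)*(2*k**3 - k**2 + 2*k + 2).
Check: Δs_k = (-2*k**3 + 7*k**2 + 2*k + 1)/2**k. ✓
Evaluate s at k=5 and k=0: 237/16 and 4; difference 173/16.

Σ = 173/16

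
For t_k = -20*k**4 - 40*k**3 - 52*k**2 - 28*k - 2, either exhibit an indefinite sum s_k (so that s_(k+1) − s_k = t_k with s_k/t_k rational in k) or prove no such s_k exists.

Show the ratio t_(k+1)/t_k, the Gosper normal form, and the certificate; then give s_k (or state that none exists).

The ratio is (10*k**4 + 60*k**3 + 146*k**2 + 166*k + 71)/(10*k**4 + 20*k**3 + 26*k**2 + 14*k + 1).
Factor: A=1; B=1; C=k**4 + 2*k**3 + 13*k**2/5 + 7*k/5 + 1/10.
Key eq: (1)·f(k+1) = (1)·f(k) + (k**4 + 2*k**3 + 13*k**2/5 + 7*k/5 + 1/10).
Degrees (0,0,4) ⇒ d ≤ 5.
Match coefficients ⇒ f(k) = k*(2*k**4 + 2*k**2 - k - 2)/10.
Then R = B(k−1)f/C = k*(2*k**4 + 2*k**2 - k - 2)/(10*k**4 + 20*k**3 + 26*k**2 + 14*k + 1), so s_k = R(k)·t_k = 2*k*(-2*k**4 - 2*k**2 + k + 2).
Δs = -20*k**4 - 40*k**3 - 52*k**2 - 28*k - 2, as required.

s_k = 2*k*(-2*k**4 - 2*k**2 + k + 2)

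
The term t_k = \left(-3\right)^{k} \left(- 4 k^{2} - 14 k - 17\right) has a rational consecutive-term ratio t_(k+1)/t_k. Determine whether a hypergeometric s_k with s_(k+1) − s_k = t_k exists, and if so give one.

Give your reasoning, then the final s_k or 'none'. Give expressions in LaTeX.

The ratio is 3*(-4*k**2 - 22*k - 35)/(4*k**2 + 14*k + 17).
Take A(k)=-3, B(k)=1, C(k)=k**2 + 7*k/2 + 17/4.
Solve (-3)·f(k+1) − (1)·f(k) = k**2 + 7*k/2 + 17/4.
d = 2 from the (0,0,2) case.
Coefficient equations give f(k) = -(k**2 + 2*k + 2)/4.
Certificate R = B(k−1)f/C = -(k**2 + 2*k + 2)/(4*k**2 + 14*k + 17) gives s_k = (-3)**k*(k**2 + 2*k + 2).
Verify: (-3)**k*(-4*k**2 - 14*k - 17) matches t_k.

s_k = \left(-3\right)^{k} \left(k^{2} + 2 k + 2\right)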